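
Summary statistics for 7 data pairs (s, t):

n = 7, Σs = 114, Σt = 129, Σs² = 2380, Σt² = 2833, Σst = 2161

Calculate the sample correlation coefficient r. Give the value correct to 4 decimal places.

r = (nΣst − ΣsΣt) / √[(nΣs² − (Σs)²)(nΣt² − (Σt)²)]
Numerator: 7×2161 − 114×129 = 421
Denominator: √[(16660 − 12996)(19831 − 16641)] = √[3664 × 3190] = 3418.7951
r = 421 / 3418.7951 ≈ 0.1231

0.1231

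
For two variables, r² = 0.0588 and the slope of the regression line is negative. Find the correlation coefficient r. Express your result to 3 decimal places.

|r| = √0.0588 = 0.242
The association is negative, so r = −0.242.

-0.242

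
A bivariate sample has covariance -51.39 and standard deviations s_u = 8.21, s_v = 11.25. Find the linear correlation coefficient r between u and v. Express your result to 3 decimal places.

r = Cov(u,v) / (s_u · s_v) = -51.39 / (8.21 × 11.25)
  = -51.39 / 92.3625 ≈ -0.556

-0.556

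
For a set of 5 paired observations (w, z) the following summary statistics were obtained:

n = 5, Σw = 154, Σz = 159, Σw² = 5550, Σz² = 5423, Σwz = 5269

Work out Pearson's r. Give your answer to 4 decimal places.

r = (nΣwz − ΣwΣz) / √[(nΣw² − (Σw)²)(nΣz² − (Σz)²)]
Numerator: 5×5269 − 154×159 = 1859
Denominator: √[(27750 − 23716)(27115 − 25281)] = √[4034 × 1834] = 2719.9919
r = 1859 / 2719.9919 ≈ 0.6835

0.6835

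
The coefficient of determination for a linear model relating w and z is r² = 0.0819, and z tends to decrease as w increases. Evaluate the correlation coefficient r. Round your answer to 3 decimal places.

-0.286

|r| = √0.0819 = 0.286
The association is negative, so r = −0.286.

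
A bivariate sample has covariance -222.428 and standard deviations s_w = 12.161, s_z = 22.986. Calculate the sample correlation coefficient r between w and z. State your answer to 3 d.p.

-0.796

r = Cov(w,z) / (s_w · s_z) = -222.428 / (12.161 × 22.986)
  = -222.428 / 279.5327 ≈ -0.796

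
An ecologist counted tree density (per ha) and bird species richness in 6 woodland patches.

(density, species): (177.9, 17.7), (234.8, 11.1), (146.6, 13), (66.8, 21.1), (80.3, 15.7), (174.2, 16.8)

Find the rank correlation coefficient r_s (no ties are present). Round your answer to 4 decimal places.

-0.4857

Rank density: 5, 6, 3, 1, 2, 4
Rank species: 5, 1, 2, 6, 3, 4
d = rank(density) − rank(species): 0, 5, 1, -5, -1, 0; Σd² = 52
ρ = 1 − 6Σd² / [n(n²−1)] = 1 − 6×52 / (6×35) = 1 − 312/210 ≈ -0.4857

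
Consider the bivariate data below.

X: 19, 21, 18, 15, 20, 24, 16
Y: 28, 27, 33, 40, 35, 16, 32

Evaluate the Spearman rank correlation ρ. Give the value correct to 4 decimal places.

-0.7500

Rank X: 4, 6, 3, 1, 5, 7, 2
Rank Y: 3, 2, 5, 7, 6, 1, 4
d = rank(X) − rank(Y): 1, 4, -2, -6, -1, 6, -2; Σd² = 98
ρ = 1 − 6Σd² / [n(n²−1)] = 1 − 6×98 / (7×48) = 1 − 588/336 ≈ -0.7500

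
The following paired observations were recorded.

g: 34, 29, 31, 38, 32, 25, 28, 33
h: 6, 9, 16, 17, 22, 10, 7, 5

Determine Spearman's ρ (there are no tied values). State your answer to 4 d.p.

0.0238

Rank g: 7, 3, 4, 8, 5, 1, 2, 6
Rank h: 2, 4, 6, 7, 8, 5, 3, 1
d = rank(g) − rank(h): 5, -1, -2, 1, -3, -4, -1, 5; Σd² = 82
ρ = 1 − 6Σd² / [n(n²−1)] = 1 − 6×82 / (8×63) = 1 − 492/504 ≈ 0.0238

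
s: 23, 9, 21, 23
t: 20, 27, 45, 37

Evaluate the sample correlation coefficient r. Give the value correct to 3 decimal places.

0.216

n = 4, Σs = 76, Σt = 129, Σs² = 1580, Σt² = 4523, Σst = 2499
nΣst − ΣsΣt = 9996 − 9804 = 192
nΣs² − (Σs)² = 6320 − 5776 = 544; nΣt² − (Σt)² = 18092 − 16641 = 1451
r = 192 / √(544 × 1451) = 192 / 888.4503 ≈ 0.216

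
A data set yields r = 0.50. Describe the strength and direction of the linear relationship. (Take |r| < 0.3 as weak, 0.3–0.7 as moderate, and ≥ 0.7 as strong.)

moderate positive

r = 0.50 > 0 so the relationship is positive.
|r| = 0.50, which falls in the moderate range.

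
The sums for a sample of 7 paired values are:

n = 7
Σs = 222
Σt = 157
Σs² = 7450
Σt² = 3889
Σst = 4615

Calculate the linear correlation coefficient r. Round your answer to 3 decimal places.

-0.938

r = (nΣst − ΣsΣt) / √[(nΣs² − (Σs)²)(nΣt² − (Σt)²)]
Numerator: 7×4615 − 222×157 = -2549
Denominator: √[(52150 − 49284)(27223 − 24649)] = √[2866 × 2574] = 2716.0788
r = -2549 / 2716.0788 ≈ -0.938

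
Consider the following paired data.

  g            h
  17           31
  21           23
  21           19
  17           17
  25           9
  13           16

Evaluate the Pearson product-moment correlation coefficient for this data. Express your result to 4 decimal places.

-0.3485

n = 6, Σg = 114, Σh = 115, Σg² = 2254, Σh² = 2477, Σgh = 2131
nΣgh − ΣgΣh = 12786 − 13110 = -324
nΣg² − (Σg)² = 13524 − 12996 = 528; nΣh² − (Σh)² = 14862 − 13225 = 1637
r = -324 / √(528 × 1637) = -324 / 929.6967 ≈ -0.3485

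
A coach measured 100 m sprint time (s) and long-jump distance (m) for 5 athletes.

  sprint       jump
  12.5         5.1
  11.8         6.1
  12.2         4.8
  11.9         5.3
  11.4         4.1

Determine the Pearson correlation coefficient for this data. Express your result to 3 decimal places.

0.260

n = 5, Σx = 59.8, Σy = 25.4, Σx² = 715.9, Σy² = 131.16, Σxy = 304.1
nΣxy − ΣxΣy = 1520.5 − 1518.92 = 1.58
nΣx² − (Σx)² = 3579.5 − 3576.04 = 3.46; nΣy² − (Σy)² = 655.8 − 645.16 = 10.64
r = 1.58 / √(3.46 × 10.64) = 1.58 / 6.0675 ≈ 0.260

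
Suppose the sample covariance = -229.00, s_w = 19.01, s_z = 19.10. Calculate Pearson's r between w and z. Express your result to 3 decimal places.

r = Cov(w,z) / (s_w · s_z) = -229.00 / (19.01 × 19.10)
  = -229.00 / 363.0910 ≈ -0.631

-0.631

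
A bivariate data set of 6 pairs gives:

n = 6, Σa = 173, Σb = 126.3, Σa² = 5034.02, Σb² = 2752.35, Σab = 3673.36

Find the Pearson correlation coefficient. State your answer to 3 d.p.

0.484

r = (nΣab − ΣaΣb) / √[(nΣa² − (Σa)²)(nΣb² − (Σb)²)]
Numerator: 6×3673.36 − 173×126.3 = 190.26
Denominator: √[(30204.12 − 29929)(16514.1 − 15951.69)] = √[275.12 × 562.41] = 393.3576
r = 190.26 / 393.3576 ≈ 0.484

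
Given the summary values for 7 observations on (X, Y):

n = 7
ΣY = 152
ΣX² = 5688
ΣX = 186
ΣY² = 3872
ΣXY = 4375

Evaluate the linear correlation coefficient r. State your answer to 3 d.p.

r = (nΣXY − ΣXΣY) / √[(nΣX² − (ΣX)²)(nΣY² − (ΣY)²)]
Numerator: 7×4375 − 186×152 = 2353
Denominator: √[(39816 − 34596)(27104 − 23104)] = √[5220 × 4000] = 4569.4639
r = 2353 / 4569.4639 ≈ 0.515

0.515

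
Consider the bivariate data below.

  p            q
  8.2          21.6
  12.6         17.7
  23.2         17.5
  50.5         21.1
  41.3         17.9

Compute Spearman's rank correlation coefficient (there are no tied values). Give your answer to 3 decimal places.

-0.100

Rank p: 1, 2, 3, 5, 4
Rank q: 5, 2, 1, 4, 3
d = rank(p) − rank(q): -4, 0, 2, 1, 1; Σd² = 22
ρ = 1 − 6Σd² / [n(n²−1)] = 1 − 6×22 / (5×24) = 1 − 132/120 ≈ -0.100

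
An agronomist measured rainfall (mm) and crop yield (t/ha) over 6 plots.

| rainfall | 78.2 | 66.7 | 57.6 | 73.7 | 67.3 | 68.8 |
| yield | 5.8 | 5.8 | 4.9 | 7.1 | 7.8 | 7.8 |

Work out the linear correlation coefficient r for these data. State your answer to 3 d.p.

0.328

n = 6, Σx = 412.3, Σy = 39.2, Σx² = 28576.31, Σy² = 263.38, Σxy = 2707.51
nΣxy − ΣxΣy = 16245.06 − 16162.16 = 82.9
nΣx² − (Σx)² = 171457.86 − 169991.29 = 1466.57; nΣy² − (Σy)² = 1580.28 − 1536.64 = 43.64
r = 82.9 / √(1466.57 × 43.64) = 82.9 / 252.9844 ≈ 0.328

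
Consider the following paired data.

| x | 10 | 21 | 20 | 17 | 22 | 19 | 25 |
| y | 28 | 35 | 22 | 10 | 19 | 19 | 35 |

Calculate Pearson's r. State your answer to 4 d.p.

0.2407

n = 7, Σx = 134, Σy = 168, Σx² = 2700, Σy² = 4540, Σxy = 3279
nΣxy − ΣxΣy = 22953 − 22512 = 441
nΣx² − (Σx)² = 18900 − 17956 = 944; nΣy² − (Σy)² = 31780 − 28224 = 3556
r = 441 / √(944 × 3556) = 441 / 1832.1747 ≈ 0.2407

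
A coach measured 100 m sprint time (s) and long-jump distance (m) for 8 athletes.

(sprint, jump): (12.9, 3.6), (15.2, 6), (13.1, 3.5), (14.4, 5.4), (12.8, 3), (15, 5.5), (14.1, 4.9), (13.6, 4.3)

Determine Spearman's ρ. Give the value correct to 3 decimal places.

0.976

Rank sprint: 2, 8, 3, 6, 1, 7, 5, 4
Rank jump: 3, 8, 2, 6, 1, 7, 5, 4
d = rank(sprint) − rank(jump): -1, 0, 1, 0, 0, 0, 0, 0; Σd² = 2
ρ = 1 − 6Σd² / [n(n²−1)] = 1 − 6×2 / (8×63) = 1 − 12/504 ≈ 0.976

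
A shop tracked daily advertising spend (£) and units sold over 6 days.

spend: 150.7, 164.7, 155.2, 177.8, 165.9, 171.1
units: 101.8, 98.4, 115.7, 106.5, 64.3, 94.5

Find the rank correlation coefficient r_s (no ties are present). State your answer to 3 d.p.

Rank spend: 1, 3, 2, 6, 4, 5
Rank units: 4, 3, 6, 5, 1, 2
d = rank(spend) − rank(units): -3, 0, -4, 1, 3, 3; Σd² = 44
ρ = 1 − 6Σd² / [n(n²−1)] = 1 − 6×44 / (6×35) = 1 − 264/210 ≈ -0.257

-0.257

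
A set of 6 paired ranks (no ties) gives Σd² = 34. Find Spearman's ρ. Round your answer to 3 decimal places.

0.029

ρ = 1 − 6Σd² / [n(n²−1)] = 1 − 6×34 / (6×35)
  = 1 − 204/210 = 1 − 0.9714 ≈ 0.029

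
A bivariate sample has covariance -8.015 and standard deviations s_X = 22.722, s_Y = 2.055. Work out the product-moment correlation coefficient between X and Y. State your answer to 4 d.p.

-0.1717

r = Cov(X,Y) / (s_X · s_Y) = -8.015 / (22.722 × 2.055)
  = -8.015 / 46.6937 ≈ -0.1717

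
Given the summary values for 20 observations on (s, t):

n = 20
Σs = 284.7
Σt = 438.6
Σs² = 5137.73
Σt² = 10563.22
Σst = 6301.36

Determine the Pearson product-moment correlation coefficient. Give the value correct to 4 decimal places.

r = (nΣst − ΣsΣt) / √[(nΣs² − (Σs)²)(nΣt² − (Σt)²)]
Numerator: 20×6301.36 − 284.7×438.6 = 1157.78
Denominator: √[(102754.6 − 81054.09)(211264.4 − 192369.96)] = √[21700.51 × 18894.44] = 20248.9255
r = 1157.78 / 20248.9255 ≈ 0.0572

0.0572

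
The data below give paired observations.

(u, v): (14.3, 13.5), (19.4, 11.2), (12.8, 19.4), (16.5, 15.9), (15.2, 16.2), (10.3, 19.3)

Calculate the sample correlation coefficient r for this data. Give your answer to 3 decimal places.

n = 6, Σu = 88.5, Σv = 95.5, Σu² = 1354.07, Σv² = 1571.79, Σuv = 1366.03
nΣuv − ΣuΣv = 8196.18 − 8451.75 = -255.57
nΣu² − (Σu)² = 8124.42 − 7832.25 = 292.17; nΣv² − (Σv)² = 9430.74 − 9120.25 = 310.49
r = -255.57 / √(292.17 × 310.49) = -255.57 / 301.1907 ≈ -0.849

-0.849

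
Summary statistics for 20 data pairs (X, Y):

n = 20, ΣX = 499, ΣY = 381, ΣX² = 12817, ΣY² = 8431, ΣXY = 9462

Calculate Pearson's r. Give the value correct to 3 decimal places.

-0.067

r = (nΣXY − ΣXΣY) / √[(nΣX² − (ΣX)²)(nΣY² − (ΣY)²)]
Numerator: 20×9462 − 499×381 = -879
Denominator: √[(256340 − 249001)(168620 − 145161)] = √[7339 × 23459] = 13121.1890
r = -879 / 13121.1890 ≈ -0.067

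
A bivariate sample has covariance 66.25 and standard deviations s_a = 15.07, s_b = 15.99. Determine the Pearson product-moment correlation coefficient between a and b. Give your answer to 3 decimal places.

r = Cov(a,b) / (s_a · s_b) = 66.25 / (15.07 × 15.99)
  = 66.25 / 240.9693 ≈ 0.275

0.275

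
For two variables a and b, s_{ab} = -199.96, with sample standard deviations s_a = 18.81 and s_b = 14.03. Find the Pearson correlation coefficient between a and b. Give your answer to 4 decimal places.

r = Cov(a,b) / (s_a · s_b) = -199.96 / (18.81 × 14.03)
  = -199.96 / 263.9043 ≈ -0.7577

-0.7577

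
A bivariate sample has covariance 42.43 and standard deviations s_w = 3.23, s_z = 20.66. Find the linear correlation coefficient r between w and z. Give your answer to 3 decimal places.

r = Cov(w,z) / (s_w · s_z) = 42.43 / (3.23 × 20.66)
  = 42.43 / 66.7318 ≈ 0.636

0.636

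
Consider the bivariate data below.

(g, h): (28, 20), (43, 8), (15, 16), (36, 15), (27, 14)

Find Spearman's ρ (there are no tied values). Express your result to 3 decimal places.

-0.500

Rank g: 3, 5, 1, 4, 2
Rank h: 5, 1, 4, 3, 2
d = rank(g) − rank(h): -2, 4, -3, 1, 0; Σd² = 30
ρ = 1 − 6Σd² / [n(n²−1)] = 1 − 6×30 / (5×24) = 1 − 180/120 ≈ -0.500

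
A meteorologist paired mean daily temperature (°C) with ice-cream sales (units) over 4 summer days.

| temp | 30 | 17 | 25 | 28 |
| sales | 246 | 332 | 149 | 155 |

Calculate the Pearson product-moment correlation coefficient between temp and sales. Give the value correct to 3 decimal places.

-0.647

n = 4, Σx = 100, Σy = 882, Σx² = 2598, Σy² = 216966, Σxy = 21089
nΣxy − ΣxΣy = 84356 − 88200 = -3844
nΣx² − (Σx)² = 10392 − 10000 = 392; nΣy² − (Σy)² = 867864 − 777924 = 89940
r = -3844 / √(392 × 89940) = -3844 / 5937.7167 ≈ -0.647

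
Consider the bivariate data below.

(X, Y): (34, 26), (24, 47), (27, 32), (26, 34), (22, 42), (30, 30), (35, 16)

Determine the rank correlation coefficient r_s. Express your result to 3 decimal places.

Rank X: 6, 2, 4, 3, 1, 5, 7
Rank Y: 2, 7, 4, 5, 6, 3, 1
d = rank(X) − rank(Y): 4, -5, 0, -2, -5, 2, 6; Σd² = 110
ρ = 1 − 6Σd² / [n(n²−1)] = 1 − 6×110 / (7×48) = 1 − 660/336 ≈ -0.964

-0.964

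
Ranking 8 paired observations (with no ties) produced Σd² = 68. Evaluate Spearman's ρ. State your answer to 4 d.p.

ρ = 1 − 6Σd² / [n(n²−1)] = 1 − 6×68 / (8×63)
  = 1 − 408/504 = 1 − 0.80952 ≈ 0.1905

0.1905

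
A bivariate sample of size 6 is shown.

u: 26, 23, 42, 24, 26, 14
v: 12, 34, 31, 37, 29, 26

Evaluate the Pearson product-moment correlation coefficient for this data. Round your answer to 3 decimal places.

n = 6, Σu = 155, Σv = 169, Σu² = 4417, Σv² = 5147, Σuv = 4402
nΣuv − ΣuΣv = 26412 − 26195 = 217
nΣu² − (Σu)² = 26502 − 24025 = 2477; nΣv² − (Σv)² = 30882 − 28561 = 2321
r = 217 / √(2477 × 2321) = 217 / 2397.7316 ≈ 0.091

0.091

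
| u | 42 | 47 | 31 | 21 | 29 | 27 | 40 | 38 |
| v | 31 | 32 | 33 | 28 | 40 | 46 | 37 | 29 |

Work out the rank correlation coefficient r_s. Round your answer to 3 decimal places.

-0.119

Rank u: 7, 8, 4, 1, 3, 2, 6, 5
Rank v: 3, 4, 5, 1, 7, 8, 6, 2
d = rank(u) − rank(v): 4, 4, -1, 0, -4, -6, 0, 3; Σd² = 94
ρ = 1 − 6Σd² / [n(n²−1)] = 1 − 6×94 / (8×63) = 1 − 564/504 ≈ -0.119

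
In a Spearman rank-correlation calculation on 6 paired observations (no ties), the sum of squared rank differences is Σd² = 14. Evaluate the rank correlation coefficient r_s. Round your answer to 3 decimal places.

0.600

ρ = 1 − 6Σd² / [n(n²−1)] = 1 − 6×14 / (6×35)
  = 1 − 84/210 = 1 − 0.4000 ≈ 0.600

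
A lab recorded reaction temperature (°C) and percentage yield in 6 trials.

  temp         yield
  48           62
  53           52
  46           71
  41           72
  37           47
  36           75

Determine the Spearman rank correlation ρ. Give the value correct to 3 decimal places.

Rank temp: 5, 6, 4, 3, 2, 1
Rank yield: 3, 2, 4, 5, 1, 6
d = rank(temp) − rank(yield): 2, 4, 0, -2, 1, -5; Σd² = 50
ρ = 1 − 6Σd² / [n(n²−1)] = 1 − 6×50 / (6×35) = 1 − 300/210 ≈ -0.429

-0.429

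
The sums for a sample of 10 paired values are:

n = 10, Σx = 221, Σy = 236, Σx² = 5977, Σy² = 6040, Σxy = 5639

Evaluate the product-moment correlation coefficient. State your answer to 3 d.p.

r = (nΣxy − ΣxΣy) / √[(nΣx² − (Σx)²)(nΣy² − (Σy)²)]
Numerator: 10×5639 − 221×236 = 4234
Denominator: √[(59770 − 48841)(60400 − 55696)] = √[10929 × 4704] = 7170.0778
r = 4234 / 7170.0778 ≈ 0.591

0.591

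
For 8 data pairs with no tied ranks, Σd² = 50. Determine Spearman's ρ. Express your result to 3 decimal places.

0.405

ρ = 1 − 6Σd² / [n(n²−1)] = 1 − 6×50 / (8×63)
  = 1 − 300/504 = 1 − 0.5952 ≈ 0.405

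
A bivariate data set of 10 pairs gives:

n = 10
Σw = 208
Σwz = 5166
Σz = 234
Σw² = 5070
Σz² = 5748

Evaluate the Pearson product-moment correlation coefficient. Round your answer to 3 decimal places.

r = (nΣwz − ΣwΣz) / √[(nΣw² − (Σw)²)(nΣz² − (Σz)²)]
Numerator: 10×5166 − 208×234 = 2988
Denominator: √[(50700 − 43264)(57480 − 54756)] = √[7436 × 2724] = 4500.6293
r = 2988 / 4500.6293 ≈ 0.664

0.664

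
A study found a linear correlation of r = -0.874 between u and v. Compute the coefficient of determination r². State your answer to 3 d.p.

0.764

r² = (-0.874)² = 0.764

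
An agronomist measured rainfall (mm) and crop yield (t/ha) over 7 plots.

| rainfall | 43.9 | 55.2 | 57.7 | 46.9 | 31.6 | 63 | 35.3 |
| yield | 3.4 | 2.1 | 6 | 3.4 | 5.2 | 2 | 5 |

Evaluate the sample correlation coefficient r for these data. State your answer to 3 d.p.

-0.492

n = 7, Σx = 333.6, Σy = 27.1, Σx² = 16716.8, Σy² = 119.57, Σxy = 1237.66
nΣxy − ΣxΣy = 8663.62 − 9040.56 = -376.94
nΣx² − (Σx)² = 117017.6 − 111288.96 = 5728.64; nΣy² − (Σy)² = 836.99 − 734.41 = 102.58
r = -376.94 / √(5728.64 × 102.58) = -376.94 / 766.5793 ≈ -0.492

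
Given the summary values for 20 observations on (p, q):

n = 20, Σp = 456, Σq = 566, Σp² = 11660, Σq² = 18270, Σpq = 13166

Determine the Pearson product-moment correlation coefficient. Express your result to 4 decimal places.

r = (nΣpq − ΣpΣq) / √[(nΣp² − (Σp)²)(nΣq² − (Σq)²)]
Numerator: 20×13166 − 456×566 = 5224
Denominator: √[(233200 − 207936)(365400 − 320356)] = √[25264 × 45044] = 33734.1313
r = 5224 / 33734.1313 ≈ 0.1549

0.1549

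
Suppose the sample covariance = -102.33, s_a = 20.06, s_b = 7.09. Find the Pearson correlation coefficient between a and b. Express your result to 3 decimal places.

r = Cov(a,b) / (s_a · s_b) = -102.33 / (20.06 × 7.09)
  = -102.33 / 142.2254 ≈ -0.719

-0.719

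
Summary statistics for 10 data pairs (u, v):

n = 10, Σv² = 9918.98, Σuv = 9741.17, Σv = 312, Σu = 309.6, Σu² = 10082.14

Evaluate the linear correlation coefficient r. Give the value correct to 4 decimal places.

r = (nΣuv − ΣuΣv) / √[(nΣu² − (Σu)²)(nΣv² − (Σv)²)]
Numerator: 10×9741.17 − 309.6×312 = 816.5
Denominator: √[(100821.4 − 95852.16)(99189.8 − 97344)] = √[4969.24 × 1845.8] = 3028.5678
r = 816.5 / 3028.5678 ≈ 0.2696

0.2696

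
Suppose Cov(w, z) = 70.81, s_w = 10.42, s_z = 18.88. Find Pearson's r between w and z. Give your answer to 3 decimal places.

0.360

r = Cov(w,z) / (s_w · s_z) = 70.81 / (10.42 × 18.88)
  = 70.81 / 196.7296 ≈ 0.360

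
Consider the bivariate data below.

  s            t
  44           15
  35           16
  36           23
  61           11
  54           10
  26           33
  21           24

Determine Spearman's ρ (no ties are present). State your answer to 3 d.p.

Rank s: 5, 3, 4, 7, 6, 2, 1
Rank t: 3, 4, 5, 2, 1, 7, 6
d = rank(s) − rank(t): 2, -1, -1, 5, 5, -5, -5; Σd² = 106
ρ = 1 − 6Σd² / [n(n²−1)] = 1 − 6×106 / (7×48) = 1 − 636/336 ≈ -0.893

-0.893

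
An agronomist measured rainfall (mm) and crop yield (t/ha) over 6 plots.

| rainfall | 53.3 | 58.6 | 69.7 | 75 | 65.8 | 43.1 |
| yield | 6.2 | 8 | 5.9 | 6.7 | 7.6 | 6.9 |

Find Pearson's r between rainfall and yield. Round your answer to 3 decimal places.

-0.115

n = 6, Σx = 365.5, Σy = 41.3, Σx² = 22945.19, Σy² = 287.51, Σxy = 2510.46
nΣxy − ΣxΣy = 15062.76 − 15095.15 = -32.39
nΣx² − (Σx)² = 137671.14 − 133590.25 = 4080.89; nΣy² − (Σy)² = 1725.06 − 1705.69 = 19.37
r = -32.39 / √(4080.89 × 19.37) = -32.39 / 281.1527 ≈ -0.115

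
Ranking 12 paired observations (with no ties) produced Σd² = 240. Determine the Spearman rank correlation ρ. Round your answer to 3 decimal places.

ρ = 1 − 6Σd² / [n(n²−1)] = 1 − 6×240 / (12×143)
  = 1 − 1440/1716 = 1 − 0.8392 ≈ 0.161

0.161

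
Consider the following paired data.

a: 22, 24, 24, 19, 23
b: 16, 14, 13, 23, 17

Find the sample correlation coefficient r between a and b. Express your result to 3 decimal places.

n = 5, Σa = 112, Σb = 83, Σa² = 2526, Σb² = 1439, Σab = 1828
nΣab − ΣaΣb = 9140 − 9296 = -156
nΣa² − (Σa)² = 12630 − 12544 = 86; nΣb² − (Σb)² = 7195 − 6889 = 306
r = -156 / √(86 × 306) = -156 / 162.2221 ≈ -0.962

-0.962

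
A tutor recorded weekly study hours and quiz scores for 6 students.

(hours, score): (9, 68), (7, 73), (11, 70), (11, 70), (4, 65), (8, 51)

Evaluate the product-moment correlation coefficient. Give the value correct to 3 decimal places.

n = 6, Σx = 50, Σy = 397, Σx² = 452, Σy² = 26579, Σxy = 3331
nΣxy − ΣxΣy = 19986 − 19850 = 136
nΣx² − (Σx)² = 2712 − 2500 = 212; nΣy² − (Σy)² = 159474 − 157609 = 1865
r = 136 / √(212 × 1865) = 136 / 628.7925 ≈ 0.216

0.216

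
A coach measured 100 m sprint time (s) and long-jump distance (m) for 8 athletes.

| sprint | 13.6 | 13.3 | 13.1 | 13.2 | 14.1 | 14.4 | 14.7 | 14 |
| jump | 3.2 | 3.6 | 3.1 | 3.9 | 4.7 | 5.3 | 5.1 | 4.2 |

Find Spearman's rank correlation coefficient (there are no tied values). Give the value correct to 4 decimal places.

Rank sprint: 4, 3, 1, 2, 6, 7, 8, 5
Rank jump: 2, 3, 1, 4, 6, 8, 7, 5
d = rank(sprint) − rank(jump): 2, 0, 0, -2, 0, -1, 1, 0; Σd² = 10
ρ = 1 − 6Σd² / [n(n²−1)] = 1 − 6×10 / (8×63) = 1 − 60/504 ≈ 0.8810

0.8810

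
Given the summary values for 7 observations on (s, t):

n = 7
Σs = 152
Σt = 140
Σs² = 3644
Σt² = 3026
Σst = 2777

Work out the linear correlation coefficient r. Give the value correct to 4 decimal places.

-0.9440

r = (nΣst − ΣsΣt) / √[(nΣs² − (Σs)²)(nΣt² − (Σt)²)]
Numerator: 7×2777 − 152×140 = -1841
Denominator: √[(25508 − 23104)(21182 − 19600)] = √[2404 × 1582] = 1950.1610
r = -1841 / 1950.1610 ≈ -0.9440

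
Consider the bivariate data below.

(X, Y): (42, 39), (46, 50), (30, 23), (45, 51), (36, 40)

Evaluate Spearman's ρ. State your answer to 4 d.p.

0.8000

Rank X: 3, 5, 1, 4, 2
Rank Y: 2, 4, 1, 5, 3
d = rank(X) − rank(Y): 1, 1, 0, -1, -1; Σd² = 4
ρ = 1 − 6Σd² / [n(n²−1)] = 1 − 6×4 / (5×24) = 1 − 24/120 ≈ 0.8000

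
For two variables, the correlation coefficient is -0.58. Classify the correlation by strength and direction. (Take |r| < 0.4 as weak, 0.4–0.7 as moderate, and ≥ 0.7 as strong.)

moderate negative

r = -0.58 < 0 so the relationship is negative.
|r| = 0.58, which falls in the moderate range.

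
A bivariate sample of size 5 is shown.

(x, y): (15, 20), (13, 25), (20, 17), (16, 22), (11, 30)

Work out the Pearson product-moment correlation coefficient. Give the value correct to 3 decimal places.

-0.935

n = 5, Σx = 75, Σy = 114, Σx² = 1171, Σy² = 2698, Σxy = 1647
nΣxy − ΣxΣy = 8235 − 8550 = -315
nΣx² − (Σx)² = 5855 − 5625 = 230; nΣy² − (Σy)² = 13490 − 12996 = 494
r = -315 / √(230 × 494) = -315 / 337.0757 ≈ -0.935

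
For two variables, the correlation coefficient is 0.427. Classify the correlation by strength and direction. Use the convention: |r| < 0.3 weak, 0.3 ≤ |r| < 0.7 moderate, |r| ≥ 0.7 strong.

r = 0.427 > 0 so the relationship is positive.
|r| = 0.427, which falls in the moderate range.

moderate positive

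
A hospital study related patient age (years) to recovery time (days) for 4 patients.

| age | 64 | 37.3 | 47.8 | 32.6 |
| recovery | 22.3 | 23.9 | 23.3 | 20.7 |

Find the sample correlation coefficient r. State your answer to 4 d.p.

n = 4, Σx = 181.7, Σy = 90.2, Σx² = 8834.89, Σy² = 2039.88, Σxy = 4107.23
nΣxy − ΣxΣy = 16428.92 − 16389.34 = 39.58
nΣx² − (Σx)² = 35339.56 − 33014.89 = 2324.67; nΣy² − (Σy)² = 8159.52 − 8136.04 = 23.48
r = 39.58 / √(2324.67 × 23.48) = 39.58 / 233.6306 ≈ 0.1694

0.1694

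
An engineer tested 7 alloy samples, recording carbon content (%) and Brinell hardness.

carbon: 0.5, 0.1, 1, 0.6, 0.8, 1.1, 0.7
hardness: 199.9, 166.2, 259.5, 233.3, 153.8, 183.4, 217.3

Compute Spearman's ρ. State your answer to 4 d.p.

0.1429

Rank carbon: 2, 1, 6, 3, 5, 7, 4
Rank hardness: 4, 2, 7, 6, 1, 3, 5
d = rank(carbon) − rank(hardness): -2, -1, -1, -3, 4, 4, -1; Σd² = 48
ρ = 1 − 6Σd² / [n(n²−1)] = 1 − 6×48 / (7×48) = 1 − 288/336 ≈ 0.1429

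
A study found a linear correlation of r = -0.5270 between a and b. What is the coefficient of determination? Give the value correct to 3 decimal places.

0.278

r² = (-0.5270)² = 0.278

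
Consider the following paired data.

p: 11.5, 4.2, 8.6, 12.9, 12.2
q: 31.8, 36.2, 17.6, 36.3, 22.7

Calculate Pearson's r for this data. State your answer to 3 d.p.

-0.119

n = 5, Σp = 49.4, Σq = 144.6, Σp² = 539.1, Σq² = 4464.42, Σpq = 1414.31
nΣpq − ΣpΣq = 7071.55 − 7143.24 = -71.69
nΣp² − (Σp)² = 2695.5 − 2440.36 = 255.14; nΣq² − (Σq)² = 22322.1 − 20909.16 = 1412.94
r = -71.69 / √(255.14 × 1412.94) = -71.69 / 600.4144 ≈ -0.119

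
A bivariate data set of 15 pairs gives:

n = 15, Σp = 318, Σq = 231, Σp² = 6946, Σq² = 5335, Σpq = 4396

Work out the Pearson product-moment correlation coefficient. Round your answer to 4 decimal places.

-0.8315

r = (nΣpq − ΣpΣq) / √[(nΣp² − (Σp)²)(nΣq² − (Σq)²)]
Numerator: 15×4396 − 318×231 = -7518
Denominator: √[(104190 − 101124)(80025 − 53361)] = √[3066 × 26664] = 9041.6715
r = -7518 / 9041.6715 ≈ -0.8315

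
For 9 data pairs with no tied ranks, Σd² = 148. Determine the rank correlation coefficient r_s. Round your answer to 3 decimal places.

ρ = 1 − 6Σd² / [n(n²−1)] = 1 − 6×148 / (9×80)
  = 1 − 888/720 = 1 − 1.2333 ≈ -0.233

-0.233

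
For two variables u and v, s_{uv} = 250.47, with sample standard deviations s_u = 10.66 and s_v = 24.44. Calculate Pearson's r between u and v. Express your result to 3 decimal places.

0.961

r = Cov(u,v) / (s_u · s_v) = 250.47 / (10.66 × 24.44)
  = 250.47 / 260.5304 ≈ 0.961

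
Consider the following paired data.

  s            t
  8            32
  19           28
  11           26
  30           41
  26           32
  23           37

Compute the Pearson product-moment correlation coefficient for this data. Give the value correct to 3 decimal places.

n = 6, Σs = 117, Σt = 196, Σs² = 2651, Σt² = 6558, Σst = 3987
nΣst − ΣsΣt = 23922 − 22932 = 990
nΣs² − (Σs)² = 15906 − 13689 = 2217; nΣt² − (Σt)² = 39348 − 38416 = 932
r = 990 / √(2217 × 932) = 990 / 1437.4436 ≈ 0.689

0.689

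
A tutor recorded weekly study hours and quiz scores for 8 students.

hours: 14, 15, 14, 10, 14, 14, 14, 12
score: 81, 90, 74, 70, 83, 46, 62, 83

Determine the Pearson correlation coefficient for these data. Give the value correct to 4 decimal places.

n = 8, Σx = 107, Σy = 589, Σx² = 1449, Σy² = 44775, Σxy = 7890
nΣxy − ΣxΣy = 63120 − 63023 = 97
nΣx² − (Σx)² = 11592 − 11449 = 143; nΣy² − (Σy)² = 358200 − 346921 = 11279
r = 97 / √(143 × 11279) = 97 / 1269.9988 ≈ 0.0764

0.0764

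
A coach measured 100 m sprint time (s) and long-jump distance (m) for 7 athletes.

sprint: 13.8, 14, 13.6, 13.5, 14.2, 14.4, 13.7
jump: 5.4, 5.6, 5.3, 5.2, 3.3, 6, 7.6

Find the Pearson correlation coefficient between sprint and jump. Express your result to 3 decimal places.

-0.252

n = 7, Σx = 97.2, Σy = 38.4, Σx² = 1350.34, Σy² = 220.3, Σxy = 532.58
nΣxy − ΣxΣy = 3728.06 − 3732.48 = -4.42
nΣx² − (Σx)² = 9452.38 − 9447.84 = 4.54; nΣy² − (Σy)² = 1542.1 − 1474.56 = 67.54
r = -4.42 / √(4.54 × 67.54) = -4.42 / 17.5109 ≈ -0.252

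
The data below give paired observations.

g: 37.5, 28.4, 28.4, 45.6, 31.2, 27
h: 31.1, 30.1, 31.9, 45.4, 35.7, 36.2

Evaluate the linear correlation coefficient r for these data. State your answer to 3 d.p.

0.697

n = 6, Σg = 198.1, Σh = 210.4, Σg² = 6801.17, Σh² = 7536.92, Σgh = 7088.53
nΣgh − ΣgΣh = 42531.18 − 41680.24 = 850.94
nΣg² − (Σg)² = 40807.02 − 39243.61 = 1563.41; nΣh² − (Σh)² = 45221.52 − 44268.16 = 953.36
r = 850.94 / √(1563.41 × 953.36) = 850.94 / 1220.8573 ≈ 0.697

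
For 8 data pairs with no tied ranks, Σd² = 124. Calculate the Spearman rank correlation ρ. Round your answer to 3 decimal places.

-0.476

ρ = 1 − 6Σd² / [n(n²−1)] = 1 − 6×124 / (8×63)
  = 1 − 744/504 = 1 − 1.4762 ≈ -0.476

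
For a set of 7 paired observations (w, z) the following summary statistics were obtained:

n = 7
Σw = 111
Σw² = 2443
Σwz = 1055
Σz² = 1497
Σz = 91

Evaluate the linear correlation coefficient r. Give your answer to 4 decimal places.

r = (nΣwz − ΣwΣz) / √[(nΣw² − (Σw)²)(nΣz² − (Σz)²)]
Numerator: 7×1055 − 111×91 = -2716
Denominator: √[(17101 − 12321)(10479 − 8281)] = √[4780 × 2198] = 3241.3639
r = -2716 / 3241.3639 ≈ -0.8379

-0.8379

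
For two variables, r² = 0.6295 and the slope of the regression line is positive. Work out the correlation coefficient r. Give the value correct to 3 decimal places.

|r| = √0.6295 = 0.793
The association is positive, so r = 0.793.

0.793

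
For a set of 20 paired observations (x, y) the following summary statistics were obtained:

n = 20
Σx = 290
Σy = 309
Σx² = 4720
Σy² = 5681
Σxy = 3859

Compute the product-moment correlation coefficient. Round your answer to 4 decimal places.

r = (nΣxy − ΣxΣy) / √[(nΣx² − (Σx)²)(nΣy² − (Σy)²)]
Numerator: 20×3859 − 290×309 = -12430
Denominator: √[(94400 − 84100)(113620 − 95481)] = √[10300 × 18139] = 13668.6393
r = -12430 / 13668.6393 ≈ -0.9094

-0.9094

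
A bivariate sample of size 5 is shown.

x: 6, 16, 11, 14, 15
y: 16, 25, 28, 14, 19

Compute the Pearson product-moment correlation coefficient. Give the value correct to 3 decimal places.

0.211

n = 5, Σx = 62, Σy = 102, Σx² = 834, Σy² = 2222, Σxy = 1285
nΣxy − ΣxΣy = 6425 − 6324 = 101
nΣx² − (Σx)² = 4170 − 3844 = 326; nΣy² − (Σy)² = 11110 − 10404 = 706
r = 101 / √(326 × 706) = 101 / 479.7458 ≈ 0.211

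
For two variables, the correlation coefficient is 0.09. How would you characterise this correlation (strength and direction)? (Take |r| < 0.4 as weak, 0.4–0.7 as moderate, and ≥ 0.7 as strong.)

r = 0.09 > 0 so the relationship is positive.
|r| = 0.09, which falls in the weak range.

weak positive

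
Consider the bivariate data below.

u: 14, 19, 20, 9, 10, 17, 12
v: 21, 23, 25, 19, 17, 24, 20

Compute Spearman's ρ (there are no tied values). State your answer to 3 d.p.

0.929

Rank u: 4, 6, 7, 1, 2, 5, 3
Rank v: 4, 5, 7, 2, 1, 6, 3
d = rank(u) − rank(v): 0, 1, 0, -1, 1, -1, 0; Σd² = 4
ρ = 1 − 6Σd² / [n(n²−1)] = 1 − 6×4 / (7×48) = 1 − 24/336 ≈ 0.929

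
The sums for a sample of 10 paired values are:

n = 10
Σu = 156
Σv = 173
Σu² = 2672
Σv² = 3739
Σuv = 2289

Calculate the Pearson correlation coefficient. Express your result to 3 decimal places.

-0.972

r = (nΣuv − ΣuΣv) / √[(nΣu² − (Σu)²)(nΣv² − (Σv)²)]
Numerator: 10×2289 − 156×173 = -4098
Denominator: √[(26720 − 24336)(37390 − 29929)] = √[2384 × 7461] = 4217.4665
r = -4098 / 4217.4665 ≈ -0.972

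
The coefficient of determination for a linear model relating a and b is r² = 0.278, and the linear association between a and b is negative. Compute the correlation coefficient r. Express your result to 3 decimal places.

-0.527

|r| = √0.278 = 0.527
The association is negative, so r = −0.527.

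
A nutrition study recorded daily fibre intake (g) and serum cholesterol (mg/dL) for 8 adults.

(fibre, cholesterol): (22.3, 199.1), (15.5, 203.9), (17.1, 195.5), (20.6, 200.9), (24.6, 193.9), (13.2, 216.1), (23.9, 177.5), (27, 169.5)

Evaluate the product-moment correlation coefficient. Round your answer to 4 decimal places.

-0.8424

n = 8, Σx = 164.2, Σy = 1556.4, Σx² = 3533.92, Σy² = 304330, Σxy = 31523.18
nΣxy − ΣxΣy = 252185.44 − 255560.88 = -3375.44
nΣx² − (Σx)² = 28271.36 − 26961.64 = 1309.72; nΣy² − (Σy)² = 2434640 − 2422380.96 = 12259.04
r = -3375.44 / √(1309.72 × 12259.04) = -3375.44 / 4006.9826 ≈ -0.8424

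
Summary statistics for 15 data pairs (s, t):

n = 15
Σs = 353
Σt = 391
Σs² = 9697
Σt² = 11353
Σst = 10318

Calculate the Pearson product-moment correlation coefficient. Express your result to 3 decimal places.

r = (nΣst − ΣsΣt) / √[(nΣs² − (Σs)²)(nΣt² − (Σt)²)]
Numerator: 15×10318 − 353×391 = 16747
Denominator: √[(145455 − 124609)(170295 − 152881)] = √[20846 × 17414] = 19052.8802
r = 16747 / 19052.8802 ≈ 0.879

0.879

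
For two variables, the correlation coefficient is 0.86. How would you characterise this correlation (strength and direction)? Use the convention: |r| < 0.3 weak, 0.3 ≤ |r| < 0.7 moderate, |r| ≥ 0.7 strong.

strong positive

r = 0.86 > 0 so the relationship is positive.
|r| = 0.86, which falls in the strong range.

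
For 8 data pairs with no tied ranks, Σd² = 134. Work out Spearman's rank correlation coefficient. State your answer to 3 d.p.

-0.595

ρ = 1 − 6Σd² / [n(n²−1)] = 1 − 6×134 / (8×63)
  = 1 − 804/504 = 1 − 1.5952 ≈ -0.595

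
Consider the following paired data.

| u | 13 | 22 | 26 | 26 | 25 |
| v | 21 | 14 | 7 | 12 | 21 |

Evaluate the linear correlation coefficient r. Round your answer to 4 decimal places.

-0.6014

n = 5, Σu = 112, Σv = 75, Σu² = 2630, Σv² = 1271, Σuv = 1600
nΣuv − ΣuΣv = 8000 − 8400 = -400
nΣu² − (Σu)² = 13150 − 12544 = 606; nΣv² − (Σv)² = 6355 − 5625 = 730
r = -400 / √(606 × 730) = -400 / 665.1165 ≈ -0.6014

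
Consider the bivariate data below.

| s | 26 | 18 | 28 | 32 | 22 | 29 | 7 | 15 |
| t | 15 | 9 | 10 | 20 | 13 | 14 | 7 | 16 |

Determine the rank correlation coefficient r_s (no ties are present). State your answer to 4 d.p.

0.5238

Rank s: 5, 3, 6, 8, 4, 7, 1, 2
Rank t: 6, 2, 3, 8, 4, 5, 1, 7
d = rank(s) − rank(t): -1, 1, 3, 0, 0, 2, 0, -5; Σd² = 40
ρ = 1 − 6Σd² / [n(n²−1)] = 1 − 6×40 / (8×63) = 1 − 240/504 ≈ 0.5238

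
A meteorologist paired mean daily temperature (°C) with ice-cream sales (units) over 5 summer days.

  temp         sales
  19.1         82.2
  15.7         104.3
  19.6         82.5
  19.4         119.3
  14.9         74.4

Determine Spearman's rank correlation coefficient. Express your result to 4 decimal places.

Rank temp: 3, 2, 5, 4, 1
Rank sales: 2, 4, 3, 5, 1
d = rank(temp) − rank(sales): 1, -2, 2, -1, 0; Σd² = 10
ρ = 1 − 6Σd² / [n(n²−1)] = 1 − 6×10 / (5×24) = 1 − 60/120 ≈ 0.5000

0.5000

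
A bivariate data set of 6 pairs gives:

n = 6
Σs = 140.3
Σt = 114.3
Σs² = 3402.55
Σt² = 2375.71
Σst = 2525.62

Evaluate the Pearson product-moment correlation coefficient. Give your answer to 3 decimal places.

r = (nΣst − ΣsΣt) / √[(nΣs² − (Σs)²)(nΣt² − (Σt)²)]
Numerator: 6×2525.62 − 140.3×114.3 = -882.57
Denominator: √[(20415.3 − 19684.09)(14254.26 − 13064.49)] = √[731.21 × 1189.77] = 932.7227
r = -882.57 / 932.7227 ≈ -0.946

-0.946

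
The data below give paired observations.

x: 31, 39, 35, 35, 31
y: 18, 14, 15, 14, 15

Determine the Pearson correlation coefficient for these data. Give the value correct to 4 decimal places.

n = 5, Σx = 171, Σy = 76, Σx² = 5893, Σy² = 1166, Σxy = 2584
nΣxy − ΣxΣy = 12920 − 12996 = -76
nΣx² − (Σx)² = 29465 − 29241 = 224; nΣy² − (Σy)² = 5830 − 5776 = 54
r = -76 / √(224 × 54) = -76 / 109.9818 ≈ -0.6910

-0.6910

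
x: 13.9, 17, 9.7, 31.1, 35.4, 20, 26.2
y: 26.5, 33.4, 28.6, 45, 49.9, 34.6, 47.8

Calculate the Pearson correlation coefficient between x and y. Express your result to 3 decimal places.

n = 7, Σx = 153.3, Σy = 265.8, Σx² = 3883.11, Σy² = 10632.78, Σxy = 6323.89
nΣxy − ΣxΣy = 44267.23 − 40747.14 = 3520.09
nΣx² − (Σx)² = 27181.77 − 23500.89 = 3680.88; nΣy² − (Σy)² = 74429.46 − 70649.64 = 3779.82
r = 3520.09 / √(3680.88 × 3779.82) = 3520.09 / 3730.0220 ≈ 0.944

0.944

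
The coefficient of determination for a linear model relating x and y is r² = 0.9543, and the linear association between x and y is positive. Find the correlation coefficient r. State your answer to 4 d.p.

|r| = √0.9543 = 0.9769
The association is positive, so r = 0.9769.

0.9769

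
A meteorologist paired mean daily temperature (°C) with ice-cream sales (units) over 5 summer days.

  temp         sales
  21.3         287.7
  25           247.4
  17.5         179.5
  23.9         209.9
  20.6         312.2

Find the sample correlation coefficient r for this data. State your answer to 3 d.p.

0.180

n = 5, Σx = 108.3, Σy = 1236.7, Σx² = 2380.51, Σy² = 317725.15, Σxy = 26902.19
nΣxy − ΣxΣy = 134510.95 − 133934.61 = 576.34
nΣx² − (Σx)² = 11902.55 − 11728.89 = 173.66; nΣy² − (Σy)² = 1588625.75 − 1529426.89 = 59198.86
r = 576.34 / √(173.66 × 59198.86) = 576.34 / 3206.3178 ≈ 0.180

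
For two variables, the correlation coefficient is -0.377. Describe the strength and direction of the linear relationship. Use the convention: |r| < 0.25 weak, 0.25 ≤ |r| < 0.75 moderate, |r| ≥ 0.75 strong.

r = -0.377 < 0 so the relationship is negative.
|r| = 0.377, which falls in the moderate range.

moderate negative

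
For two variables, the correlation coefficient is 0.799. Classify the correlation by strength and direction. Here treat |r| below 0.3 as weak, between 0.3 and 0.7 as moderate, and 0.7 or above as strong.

r = 0.799 > 0 so the relationship is positive.
|r| = 0.799, which falls in the strong range.

strong positive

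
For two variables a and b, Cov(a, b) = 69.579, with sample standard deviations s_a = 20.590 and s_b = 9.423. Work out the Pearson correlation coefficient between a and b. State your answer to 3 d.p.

r = Cov(a,b) / (s_a · s_b) = 69.579 / (20.590 × 9.423)
  = 69.579 / 194.0196 ≈ 0.359

0.359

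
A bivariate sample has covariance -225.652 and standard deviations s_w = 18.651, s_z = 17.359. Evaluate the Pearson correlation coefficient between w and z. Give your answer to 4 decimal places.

-0.6970

r = Cov(w,z) / (s_w · s_z) = -225.652 / (18.651 × 17.359)
  = -225.652 / 323.7627 ≈ -0.6970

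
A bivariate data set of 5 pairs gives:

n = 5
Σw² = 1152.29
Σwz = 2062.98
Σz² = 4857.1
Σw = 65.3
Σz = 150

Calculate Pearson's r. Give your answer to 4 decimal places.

r = (nΣwz − ΣwΣz) / √[(nΣw² − (Σw)²)(nΣz² − (Σz)²)]
Numerator: 5×2062.98 − 65.3×150 = 519.9
Denominator: √[(5761.45 − 4264.09)(24285.5 − 22500)] = √[1497.36 × 1785.5] = 1635.0952
r = 519.9 / 1635.0952 ≈ 0.3180

0.3180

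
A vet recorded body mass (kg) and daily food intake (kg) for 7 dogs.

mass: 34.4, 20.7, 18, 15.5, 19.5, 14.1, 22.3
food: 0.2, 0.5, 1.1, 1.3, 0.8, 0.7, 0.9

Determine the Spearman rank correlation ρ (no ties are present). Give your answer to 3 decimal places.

-0.500

Rank mass: 7, 5, 3, 2, 4, 1, 6
Rank food: 1, 2, 6, 7, 4, 3, 5
d = rank(mass) − rank(food): 6, 3, -3, -5, 0, -2, 1; Σd² = 84
ρ = 1 − 6Σd² / [n(n²−1)] = 1 − 6×84 / (7×48) = 1 − 504/336 ≈ -0.500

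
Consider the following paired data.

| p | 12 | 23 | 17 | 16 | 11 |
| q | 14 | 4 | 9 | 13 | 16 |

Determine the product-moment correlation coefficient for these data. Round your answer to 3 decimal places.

-0.967

n = 5, Σp = 79, Σq = 56, Σp² = 1339, Σq² = 718, Σpq = 797
nΣpq − ΣpΣq = 3985 − 4424 = -439
nΣp² − (Σp)² = 6695 − 6241 = 454; nΣq² − (Σq)² = 3590 − 3136 = 454
r = -439 / √(454 × 454) = -439 / 454.0000 ≈ -0.967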